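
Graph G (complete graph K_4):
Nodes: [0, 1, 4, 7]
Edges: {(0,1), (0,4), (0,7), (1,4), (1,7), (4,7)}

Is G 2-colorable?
The clique on vertices [0, 1, 4, 7] has size 4 > 2, so it alone needs 4 colors.

No, G is not 2-colorable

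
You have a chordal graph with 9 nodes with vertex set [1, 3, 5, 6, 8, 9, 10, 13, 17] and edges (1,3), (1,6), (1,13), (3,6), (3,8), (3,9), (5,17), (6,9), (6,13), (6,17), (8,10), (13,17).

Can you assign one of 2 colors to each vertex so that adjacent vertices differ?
The clique on vertices [1, 3, 6] has size 3 > 2, so it alone needs 3 colors.

No, G is not 2-colorable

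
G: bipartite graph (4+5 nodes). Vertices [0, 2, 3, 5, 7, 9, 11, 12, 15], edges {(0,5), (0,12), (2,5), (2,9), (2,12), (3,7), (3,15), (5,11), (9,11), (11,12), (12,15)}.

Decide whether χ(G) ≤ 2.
Yes, G is 2-colorable

A valid 2-coloring: color 1: [3, 5, 9, 12]; color 2: [0, 2, 7, 11, 15].
(χ(G) = 2 ≤ 2.)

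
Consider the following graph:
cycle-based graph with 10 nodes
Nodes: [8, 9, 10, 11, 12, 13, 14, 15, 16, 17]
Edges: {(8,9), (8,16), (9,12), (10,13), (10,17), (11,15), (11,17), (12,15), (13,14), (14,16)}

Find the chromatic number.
χ(G) = 2

Clique number ω(G) = 2 (lower bound: χ ≥ ω).
The graph is bipartite (no odd cycle), so 2 colors suffice: χ(G) = 2.
A valid 2-coloring: color 1: [9, 13, 15, 16, 17]; color 2: [8, 10, 11, 12, 14].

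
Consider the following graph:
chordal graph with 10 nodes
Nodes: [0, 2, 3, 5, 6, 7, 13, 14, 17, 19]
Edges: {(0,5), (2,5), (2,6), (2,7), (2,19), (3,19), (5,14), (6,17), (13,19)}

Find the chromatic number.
χ(G) = 2

Clique number ω(G) = 2 (lower bound: χ ≥ ω).
The graph is bipartite (no odd cycle), so 2 colors suffice: χ(G) = 2.
A valid 2-coloring: color 1: [0, 2, 3, 13, 14, 17]; color 2: [5, 6, 7, 19].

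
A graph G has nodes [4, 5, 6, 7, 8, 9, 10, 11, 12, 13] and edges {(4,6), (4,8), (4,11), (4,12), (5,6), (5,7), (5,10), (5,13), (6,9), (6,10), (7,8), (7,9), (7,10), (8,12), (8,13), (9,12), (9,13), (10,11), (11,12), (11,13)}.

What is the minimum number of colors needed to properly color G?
Clique number ω(G) = 3 (lower bound: χ ≥ ω).
The clique on [4, 8, 12] has size 3, forcing χ ≥ 3, and the coloring below uses 3 colors, so χ(G) = 3.
A valid 3-coloring: color 1: [5, 8, 9, 11]; color 2: [6, 7, 12, 13]; color 3: [4, 10].

χ(G) = 3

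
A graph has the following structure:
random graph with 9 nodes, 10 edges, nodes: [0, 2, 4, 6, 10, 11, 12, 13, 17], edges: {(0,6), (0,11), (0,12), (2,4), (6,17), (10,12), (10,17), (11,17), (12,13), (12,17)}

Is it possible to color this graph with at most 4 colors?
Yes, G is 4-colorable

A valid 4-coloring: color 1: [0, 2, 13, 17]; color 2: [4, 6, 11, 12]; color 3: [10].
(χ(G) = 3 ≤ 4.)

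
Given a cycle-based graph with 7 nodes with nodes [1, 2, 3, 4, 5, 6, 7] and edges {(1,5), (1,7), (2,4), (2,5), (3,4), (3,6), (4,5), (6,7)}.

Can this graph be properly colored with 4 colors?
A valid 4-coloring: color 1: [3, 5, 7]; color 2: [1, 4, 6]; color 3: [2].
(χ(G) = 3 ≤ 4.)

Yes, G is 4-colorable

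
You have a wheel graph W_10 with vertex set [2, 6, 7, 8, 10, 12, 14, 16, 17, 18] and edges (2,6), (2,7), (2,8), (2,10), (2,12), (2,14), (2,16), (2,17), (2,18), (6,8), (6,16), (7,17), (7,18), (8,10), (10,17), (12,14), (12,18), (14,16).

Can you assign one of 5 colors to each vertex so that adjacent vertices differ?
A valid 5-coloring: color 1: [2]; color 2: [8, 12, 16, 17]; color 3: [6, 7, 10, 14]; color 4: [18].
(χ(G) = 4 ≤ 5.)

Yes, G is 5-colorable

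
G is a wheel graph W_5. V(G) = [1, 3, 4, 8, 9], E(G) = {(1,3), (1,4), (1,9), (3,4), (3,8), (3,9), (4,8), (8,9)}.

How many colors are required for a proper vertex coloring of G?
Clique number ω(G) = 3 (lower bound: χ ≥ ω).
The clique on [3, 8, 9] has size 3, forcing χ ≥ 3, and the coloring below uses 3 colors, so χ(G) = 3.
A valid 3-coloring: color 1: [3]; color 2: [4, 9]; color 3: [1, 8].

χ(G) = 3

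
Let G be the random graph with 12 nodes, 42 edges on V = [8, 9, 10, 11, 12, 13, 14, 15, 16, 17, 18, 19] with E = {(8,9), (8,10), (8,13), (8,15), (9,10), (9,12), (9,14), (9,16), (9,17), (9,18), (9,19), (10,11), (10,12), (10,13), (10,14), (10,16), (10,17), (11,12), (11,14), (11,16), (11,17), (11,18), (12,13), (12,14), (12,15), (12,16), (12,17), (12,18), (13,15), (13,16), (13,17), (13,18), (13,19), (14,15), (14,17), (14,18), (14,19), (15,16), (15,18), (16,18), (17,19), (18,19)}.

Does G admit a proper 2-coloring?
The clique on vertices [9, 10, 12, 14, 17] has size 5 > 2, so it alone needs 5 colors.

No, G is not 2-colorable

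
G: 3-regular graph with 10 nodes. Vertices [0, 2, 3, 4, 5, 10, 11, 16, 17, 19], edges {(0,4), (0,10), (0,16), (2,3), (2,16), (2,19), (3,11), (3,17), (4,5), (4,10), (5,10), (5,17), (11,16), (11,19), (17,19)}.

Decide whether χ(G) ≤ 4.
A valid 4-coloring: color 1: [2, 4, 11, 17]; color 2: [0, 3, 5, 19]; color 3: [10, 16].
(χ(G) = 3 ≤ 4.)

Yes, G is 4-colorable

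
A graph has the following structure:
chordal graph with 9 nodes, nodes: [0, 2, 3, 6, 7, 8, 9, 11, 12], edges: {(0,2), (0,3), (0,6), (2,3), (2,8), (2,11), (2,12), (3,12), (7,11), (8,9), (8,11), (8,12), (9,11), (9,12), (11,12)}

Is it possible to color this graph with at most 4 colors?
A valid 4-coloring: color 1: [2, 6, 7, 9]; color 2: [3, 11]; color 3: [0, 12]; color 4: [8].
(χ(G) = 4 ≤ 4.)

Yes, G is 4-colorable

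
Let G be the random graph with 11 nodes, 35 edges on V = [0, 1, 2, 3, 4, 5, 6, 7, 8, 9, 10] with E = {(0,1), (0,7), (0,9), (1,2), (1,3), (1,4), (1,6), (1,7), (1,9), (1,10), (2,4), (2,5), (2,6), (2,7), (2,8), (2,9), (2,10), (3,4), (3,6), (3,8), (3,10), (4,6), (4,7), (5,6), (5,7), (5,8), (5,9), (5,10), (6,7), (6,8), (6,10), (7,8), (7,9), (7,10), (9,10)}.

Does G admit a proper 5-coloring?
Yes, G is 5-colorable

A valid 5-coloring: color 1: [3, 7]; color 2: [1, 5]; color 3: [0, 2]; color 4: [6, 9]; color 5: [4, 8, 10].
(χ(G) = 5 ≤ 5.)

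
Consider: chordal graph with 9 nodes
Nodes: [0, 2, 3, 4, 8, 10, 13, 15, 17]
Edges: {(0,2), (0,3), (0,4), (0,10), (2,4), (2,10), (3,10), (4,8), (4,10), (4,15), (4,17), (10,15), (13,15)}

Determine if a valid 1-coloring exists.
No, G is not 1-colorable

The clique on vertices [0, 2, 4, 10] has size 4 > 1, so it alone needs 4 colors.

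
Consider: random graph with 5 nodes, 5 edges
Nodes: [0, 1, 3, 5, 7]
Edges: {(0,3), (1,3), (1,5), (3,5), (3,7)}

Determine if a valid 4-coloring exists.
Yes, G is 4-colorable

A valid 4-coloring: color 1: [3]; color 2: [0, 1, 7]; color 3: [5].
(χ(G) = 3 ≤ 4.)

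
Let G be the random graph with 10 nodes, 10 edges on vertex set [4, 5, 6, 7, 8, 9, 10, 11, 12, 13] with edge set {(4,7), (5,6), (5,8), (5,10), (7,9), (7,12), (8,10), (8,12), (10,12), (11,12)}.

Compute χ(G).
χ(G) = 3

Clique number ω(G) = 3 (lower bound: χ ≥ ω).
The clique on [5, 8, 10] has size 3, forcing χ ≥ 3, and the coloring below uses 3 colors, so χ(G) = 3.
A valid 3-coloring: color 1: [4, 5, 9, 12, 13]; color 2: [6, 7, 8, 11]; color 3: [10].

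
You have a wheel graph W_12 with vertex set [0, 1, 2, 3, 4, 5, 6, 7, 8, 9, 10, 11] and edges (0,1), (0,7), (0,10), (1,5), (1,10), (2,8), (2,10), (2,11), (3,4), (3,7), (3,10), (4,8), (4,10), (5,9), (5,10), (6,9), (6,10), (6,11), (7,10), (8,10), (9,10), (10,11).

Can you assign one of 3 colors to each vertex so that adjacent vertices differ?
Odd cycle [11, 6, 9, 5, 1, 0, 7, 3, 4, 8, 2] needs 3 colors (χ ≥ 3).
Vertex 10 is adjacent to every vertex of [0, 1, 2, 3, 4, 5, 6, 7, 8, 9, 11], which already need 3 colors among themselves, so 10 needs a new color (χ ≥ 4).
Hence χ(G) ≥ 4 > 3, so no proper 3-coloring exists.

No, G is not 3-colorable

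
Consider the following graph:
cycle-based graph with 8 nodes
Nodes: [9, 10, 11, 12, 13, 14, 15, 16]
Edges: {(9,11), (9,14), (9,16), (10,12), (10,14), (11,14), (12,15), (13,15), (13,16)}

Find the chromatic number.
Clique number ω(G) = 3 (lower bound: χ ≥ ω).
The clique on [9, 11, 14] has size 3, forcing χ ≥ 3, and the coloring below uses 3 colors, so χ(G) = 3.
A valid 3-coloring: color 1: [9, 10, 15]; color 2: [12, 13, 14]; color 3: [11, 16].

χ(G) = 3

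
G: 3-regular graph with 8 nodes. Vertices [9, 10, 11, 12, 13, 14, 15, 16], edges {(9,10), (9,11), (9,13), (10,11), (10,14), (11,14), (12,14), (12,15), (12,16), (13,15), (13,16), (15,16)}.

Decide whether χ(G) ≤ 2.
No, G is not 2-colorable

The clique on vertices [9, 10, 11] has size 3 > 2, so it alone needs 3 colors.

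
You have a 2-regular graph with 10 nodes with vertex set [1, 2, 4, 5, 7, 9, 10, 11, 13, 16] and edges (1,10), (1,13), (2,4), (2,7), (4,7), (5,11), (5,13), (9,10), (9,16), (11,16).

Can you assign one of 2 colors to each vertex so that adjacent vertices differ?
No, G is not 2-colorable

The clique on vertices [2, 4, 7] has size 3 > 2, so it alone needs 3 colors.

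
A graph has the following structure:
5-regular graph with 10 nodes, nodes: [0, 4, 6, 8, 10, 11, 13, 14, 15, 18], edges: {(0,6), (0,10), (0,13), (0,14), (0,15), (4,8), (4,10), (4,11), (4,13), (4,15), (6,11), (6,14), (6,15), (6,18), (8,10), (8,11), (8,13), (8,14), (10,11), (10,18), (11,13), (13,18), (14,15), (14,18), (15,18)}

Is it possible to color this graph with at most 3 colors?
The clique on vertices [0, 6, 14, 15] has size 4 > 3, so it alone needs 4 colors.

No, G is not 3-colorable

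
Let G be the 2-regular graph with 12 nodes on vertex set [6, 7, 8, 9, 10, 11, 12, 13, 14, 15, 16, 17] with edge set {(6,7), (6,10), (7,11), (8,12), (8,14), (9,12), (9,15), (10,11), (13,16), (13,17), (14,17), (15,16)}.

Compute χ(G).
Clique number ω(G) = 2 (lower bound: χ ≥ ω).
The graph is bipartite (no odd cycle), so 2 colors suffice: χ(G) = 2.
A valid 2-coloring: color 1: [6, 11, 12, 13, 14, 15]; color 2: [7, 8, 9, 10, 16, 17].

χ(G) = 2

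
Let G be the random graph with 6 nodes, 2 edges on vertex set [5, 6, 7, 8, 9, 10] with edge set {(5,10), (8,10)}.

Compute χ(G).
Clique number ω(G) = 2 (lower bound: χ ≥ ω).
The graph is bipartite (no odd cycle), so 2 colors suffice: χ(G) = 2.
A valid 2-coloring: color 1: [6, 7, 9, 10]; color 2: [5, 8].

χ(G) = 2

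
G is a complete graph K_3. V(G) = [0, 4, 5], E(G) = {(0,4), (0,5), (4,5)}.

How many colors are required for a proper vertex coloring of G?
Clique number ω(G) = 3 (lower bound: χ ≥ ω).
The clique on [0, 4, 5] has size 3, forcing χ ≥ 3, and the coloring below uses 3 colors, so χ(G) = 3.
A valid 3-coloring: color 1: [4]; color 2: [0]; color 3: [5].

χ(G) = 3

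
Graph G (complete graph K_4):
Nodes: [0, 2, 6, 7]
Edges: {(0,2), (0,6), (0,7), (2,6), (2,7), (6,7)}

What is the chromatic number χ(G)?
χ(G) = 4

Clique number ω(G) = 4 (lower bound: χ ≥ ω).
The clique on [0, 2, 6, 7] has size 4, forcing χ ≥ 4, and the coloring below uses 4 colors, so χ(G) = 4.
A valid 4-coloring: color 1: [2]; color 2: [0]; color 3: [7]; color 4: [6].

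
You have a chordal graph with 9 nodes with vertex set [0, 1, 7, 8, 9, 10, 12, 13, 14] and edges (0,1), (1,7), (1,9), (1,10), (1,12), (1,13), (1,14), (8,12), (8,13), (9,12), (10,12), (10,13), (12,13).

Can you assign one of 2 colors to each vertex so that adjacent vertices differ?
The clique on vertices [1, 10, 12, 13] has size 4 > 2, so it alone needs 4 colors.

No, G is not 2-colorable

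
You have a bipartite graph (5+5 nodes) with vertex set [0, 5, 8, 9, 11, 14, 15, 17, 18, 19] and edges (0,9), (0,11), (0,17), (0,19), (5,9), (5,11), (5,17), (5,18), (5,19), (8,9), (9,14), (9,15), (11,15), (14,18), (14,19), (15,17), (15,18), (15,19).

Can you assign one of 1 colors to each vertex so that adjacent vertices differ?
No, G is not 1-colorable

Edge (0,11) forces its endpoints to differ, so 1 color is not enough.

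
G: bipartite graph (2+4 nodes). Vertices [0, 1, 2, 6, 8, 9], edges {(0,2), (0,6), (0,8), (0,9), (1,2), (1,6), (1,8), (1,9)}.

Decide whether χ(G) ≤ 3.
Yes, G is 3-colorable

A valid 3-coloring: color 1: [0, 1]; color 2: [2, 6, 8, 9].
(χ(G) = 2 ≤ 3.)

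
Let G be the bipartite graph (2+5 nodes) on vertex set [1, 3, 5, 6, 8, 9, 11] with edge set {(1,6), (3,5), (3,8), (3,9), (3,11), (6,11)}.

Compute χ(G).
Clique number ω(G) = 2 (lower bound: χ ≥ ω).
The graph is bipartite (no odd cycle), so 2 colors suffice: χ(G) = 2.
A valid 2-coloring: color 1: [3, 6]; color 2: [1, 5, 8, 9, 11].

χ(G) = 2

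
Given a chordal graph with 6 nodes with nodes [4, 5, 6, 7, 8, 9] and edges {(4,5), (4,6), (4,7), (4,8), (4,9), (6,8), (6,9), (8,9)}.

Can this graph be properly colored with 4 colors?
Yes, G is 4-colorable

A valid 4-coloring: color 1: [4]; color 2: [5, 7, 8]; color 3: [9]; color 4: [6].
(χ(G) = 4 ≤ 4.)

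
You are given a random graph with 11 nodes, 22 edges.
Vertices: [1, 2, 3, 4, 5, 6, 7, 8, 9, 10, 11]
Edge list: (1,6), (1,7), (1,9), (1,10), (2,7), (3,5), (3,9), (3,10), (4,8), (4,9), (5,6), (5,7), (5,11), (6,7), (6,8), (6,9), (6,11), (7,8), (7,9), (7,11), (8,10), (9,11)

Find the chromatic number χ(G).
Clique number ω(G) = 4 (lower bound: χ ≥ ω).
The clique on [1, 6, 7, 9] has size 4, forcing χ ≥ 4, and the coloring below uses 4 colors, so χ(G) = 4.
A valid 4-coloring: color 1: [4, 7, 10]; color 2: [2, 5, 8, 9]; color 3: [3, 6]; color 4: [1, 11].

χ(G) = 4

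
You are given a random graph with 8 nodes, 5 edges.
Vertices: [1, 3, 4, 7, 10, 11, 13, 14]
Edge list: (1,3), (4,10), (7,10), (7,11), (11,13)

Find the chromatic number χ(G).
Clique number ω(G) = 2 (lower bound: χ ≥ ω).
The graph is bipartite (no odd cycle), so 2 colors suffice: χ(G) = 2.
A valid 2-coloring: color 1: [3, 10, 11, 14]; color 2: [1, 4, 7, 13].

χ(G) = 2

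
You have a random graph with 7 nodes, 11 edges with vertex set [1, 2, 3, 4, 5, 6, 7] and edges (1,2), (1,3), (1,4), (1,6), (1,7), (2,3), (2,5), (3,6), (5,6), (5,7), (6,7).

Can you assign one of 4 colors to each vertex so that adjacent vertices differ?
A valid 4-coloring: color 1: [1, 5]; color 2: [2, 4, 6]; color 3: [3, 7].
(χ(G) = 3 ≤ 4.)

Yes, G is 4-colorable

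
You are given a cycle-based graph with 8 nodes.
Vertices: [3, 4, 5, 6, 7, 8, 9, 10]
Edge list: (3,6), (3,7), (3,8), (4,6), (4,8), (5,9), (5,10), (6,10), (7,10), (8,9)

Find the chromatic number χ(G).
Clique number ω(G) = 2 (lower bound: χ ≥ ω).
The graph is bipartite (no odd cycle), so 2 colors suffice: χ(G) = 2.
A valid 2-coloring: color 1: [3, 4, 9, 10]; color 2: [5, 6, 7, 8].

χ(G) = 2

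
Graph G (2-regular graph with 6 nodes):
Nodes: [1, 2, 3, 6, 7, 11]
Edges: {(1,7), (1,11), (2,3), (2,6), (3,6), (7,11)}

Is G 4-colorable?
Yes, G is 4-colorable

A valid 4-coloring: color 1: [2, 7]; color 2: [3, 11]; color 3: [1, 6].
(χ(G) = 3 ≤ 4.)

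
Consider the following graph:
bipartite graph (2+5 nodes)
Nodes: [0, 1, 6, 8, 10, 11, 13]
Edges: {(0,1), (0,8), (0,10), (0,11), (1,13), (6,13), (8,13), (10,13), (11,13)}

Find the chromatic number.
χ(G) = 2

Clique number ω(G) = 2 (lower bound: χ ≥ ω).
The graph is bipartite (no odd cycle), so 2 colors suffice: χ(G) = 2.
A valid 2-coloring: color 1: [0, 13]; color 2: [1, 6, 8, 10, 11].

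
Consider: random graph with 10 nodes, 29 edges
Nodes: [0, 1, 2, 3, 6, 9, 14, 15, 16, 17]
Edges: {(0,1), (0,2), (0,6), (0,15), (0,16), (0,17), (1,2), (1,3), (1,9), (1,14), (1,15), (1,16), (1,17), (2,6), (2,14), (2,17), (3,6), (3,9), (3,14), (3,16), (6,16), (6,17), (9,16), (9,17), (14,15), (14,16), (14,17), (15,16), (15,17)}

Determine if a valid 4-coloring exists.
Yes, G is 4-colorable

A valid 4-coloring: color 1: [1, 6]; color 2: [16, 17]; color 3: [0, 9, 14]; color 4: [2, 3, 15].
(χ(G) = 4 ≤ 4.)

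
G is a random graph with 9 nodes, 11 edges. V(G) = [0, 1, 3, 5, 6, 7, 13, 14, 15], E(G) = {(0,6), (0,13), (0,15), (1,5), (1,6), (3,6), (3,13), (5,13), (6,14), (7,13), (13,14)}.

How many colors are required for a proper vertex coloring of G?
Clique number ω(G) = 2 (lower bound: χ ≥ ω).
Odd cycle [3, 13, 5, 1, 6] needs 3 colors (χ ≥ 3).
The coloring below uses 3 colors, so χ(G) = 3.
A valid 3-coloring: color 1: [6, 13, 15]; color 2: [0, 1, 3, 7, 14]; color 3: [5].

χ(G) = 3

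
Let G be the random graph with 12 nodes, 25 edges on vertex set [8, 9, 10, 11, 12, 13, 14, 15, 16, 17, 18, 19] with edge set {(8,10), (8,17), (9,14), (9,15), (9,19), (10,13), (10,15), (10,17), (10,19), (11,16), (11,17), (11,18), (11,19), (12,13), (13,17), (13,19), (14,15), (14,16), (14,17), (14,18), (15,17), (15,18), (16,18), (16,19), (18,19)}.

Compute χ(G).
Clique number ω(G) = 4 (lower bound: χ ≥ ω).
The clique on [11, 16, 18, 19] has size 4, forcing χ ≥ 4, and the coloring below uses 4 colors, so χ(G) = 4.
A valid 4-coloring: color 1: [9, 12, 17, 18]; color 2: [10, 11, 14]; color 3: [8, 15, 19]; color 4: [13, 16].

χ(G) = 4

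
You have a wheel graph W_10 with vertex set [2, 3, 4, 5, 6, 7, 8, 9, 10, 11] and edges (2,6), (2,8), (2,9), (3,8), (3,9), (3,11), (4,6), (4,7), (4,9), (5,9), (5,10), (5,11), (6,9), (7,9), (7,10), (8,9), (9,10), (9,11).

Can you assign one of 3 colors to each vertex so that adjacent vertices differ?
Odd cycle [3, 11, 5, 10, 7, 4, 6, 2, 8] needs 3 colors (χ ≥ 3).
Vertex 9 is adjacent to every vertex of [2, 3, 4, 5, 6, 7, 8, 10, 11], which already need 3 colors among themselves, so 9 needs a new color (χ ≥ 4).
Hence χ(G) ≥ 4 > 3, so no proper 3-coloring exists.

No, G is not 3-colorable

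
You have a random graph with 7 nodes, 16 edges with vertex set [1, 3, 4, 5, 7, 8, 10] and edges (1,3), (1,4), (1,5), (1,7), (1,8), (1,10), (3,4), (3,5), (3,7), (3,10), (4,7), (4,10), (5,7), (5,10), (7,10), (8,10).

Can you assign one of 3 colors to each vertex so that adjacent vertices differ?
The clique on vertices [1, 3, 4, 7, 10] has size 5 > 3, so it alone needs 5 colors.

No, G is not 3-colorable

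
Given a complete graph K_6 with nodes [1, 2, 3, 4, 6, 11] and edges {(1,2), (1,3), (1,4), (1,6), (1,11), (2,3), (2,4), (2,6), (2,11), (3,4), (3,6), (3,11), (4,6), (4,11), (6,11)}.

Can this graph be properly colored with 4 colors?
The clique on vertices [1, 2, 3, 4, 6, 11] has size 6 > 4, so it alone needs 6 colors.

No, G is not 4-colorable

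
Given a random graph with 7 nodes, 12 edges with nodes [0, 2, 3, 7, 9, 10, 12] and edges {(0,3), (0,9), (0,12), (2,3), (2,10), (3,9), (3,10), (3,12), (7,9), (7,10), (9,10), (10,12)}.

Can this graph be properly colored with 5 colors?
A valid 5-coloring: color 1: [0, 10]; color 2: [3, 7]; color 3: [2, 9, 12].
(χ(G) = 3 ≤ 5.)

Yes, G is 5-colorable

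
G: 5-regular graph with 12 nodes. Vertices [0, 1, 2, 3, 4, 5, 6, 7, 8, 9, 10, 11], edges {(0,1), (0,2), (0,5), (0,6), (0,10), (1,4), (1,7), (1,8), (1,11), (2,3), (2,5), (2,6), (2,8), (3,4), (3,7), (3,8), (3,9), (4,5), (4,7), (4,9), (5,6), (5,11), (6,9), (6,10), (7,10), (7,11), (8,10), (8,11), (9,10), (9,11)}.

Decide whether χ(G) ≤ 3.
The clique on vertices [0, 2, 5, 6] has size 4 > 3, so it alone needs 4 colors.

No, G is not 3-colorable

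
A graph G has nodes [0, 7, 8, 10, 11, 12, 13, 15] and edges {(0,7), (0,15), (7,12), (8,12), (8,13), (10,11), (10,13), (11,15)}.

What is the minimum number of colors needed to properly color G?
Clique number ω(G) = 2 (lower bound: χ ≥ ω).
The graph is bipartite (no odd cycle), so 2 colors suffice: χ(G) = 2.
A valid 2-coloring: color 1: [7, 8, 10, 15]; color 2: [0, 11, 12, 13].

χ(G) = 2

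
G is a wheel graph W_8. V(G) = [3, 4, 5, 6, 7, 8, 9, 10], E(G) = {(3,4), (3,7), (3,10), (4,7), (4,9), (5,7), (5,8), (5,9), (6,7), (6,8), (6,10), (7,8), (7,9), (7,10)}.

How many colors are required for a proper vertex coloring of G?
χ(G) = 4

Clique number ω(G) = 3 (lower bound: χ ≥ ω).
Odd cycle [8, 5, 9, 4, 3, 10, 6] needs 3 colors (χ ≥ 3).
Vertex 7 is adjacent to every vertex of [3, 4, 5, 6, 8, 9, 10], which already need 3 colors among themselves, so 7 needs a new color (χ ≥ 4).
The coloring below uses 4 colors, so χ(G) = 4.
A valid 4-coloring: color 1: [7]; color 2: [8, 9, 10]; color 3: [4, 5, 6]; color 4: [3].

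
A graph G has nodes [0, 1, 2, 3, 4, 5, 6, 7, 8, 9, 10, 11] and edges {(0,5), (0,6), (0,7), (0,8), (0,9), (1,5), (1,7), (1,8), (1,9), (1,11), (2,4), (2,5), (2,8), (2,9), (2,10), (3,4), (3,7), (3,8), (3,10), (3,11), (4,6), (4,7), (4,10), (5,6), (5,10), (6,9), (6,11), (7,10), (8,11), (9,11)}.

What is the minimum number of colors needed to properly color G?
χ(G) = 4

Clique number ω(G) = 4 (lower bound: χ ≥ ω).
The clique on [3, 4, 7, 10] has size 4, forcing χ ≥ 4, and the coloring below uses 4 colors, so χ(G) = 4.
A valid 4-coloring: color 1: [1, 2, 3, 6]; color 2: [5, 7, 8, 9]; color 3: [0, 4, 11]; color 4: [10].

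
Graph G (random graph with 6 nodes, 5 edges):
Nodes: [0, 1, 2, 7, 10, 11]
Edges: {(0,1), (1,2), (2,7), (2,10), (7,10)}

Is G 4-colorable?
A valid 4-coloring: color 1: [0, 2, 11]; color 2: [1, 10]; color 3: [7].
(χ(G) = 3 ≤ 4.)

Yes, G is 4-colorable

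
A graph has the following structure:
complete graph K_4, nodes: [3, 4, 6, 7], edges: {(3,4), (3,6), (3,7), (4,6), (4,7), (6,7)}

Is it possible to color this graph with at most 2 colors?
The clique on vertices [3, 4, 6, 7] has size 4 > 2, so it alone needs 4 colors.

No, G is not 2-colorable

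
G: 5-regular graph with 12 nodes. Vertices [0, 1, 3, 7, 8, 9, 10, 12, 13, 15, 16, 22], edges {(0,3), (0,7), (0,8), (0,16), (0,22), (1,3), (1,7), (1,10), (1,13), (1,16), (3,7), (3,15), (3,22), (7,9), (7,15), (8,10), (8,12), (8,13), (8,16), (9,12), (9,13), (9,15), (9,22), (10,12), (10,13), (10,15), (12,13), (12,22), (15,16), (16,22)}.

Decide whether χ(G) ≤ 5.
A valid 5-coloring: color 1: [7, 13, 16]; color 2: [3, 8, 9]; color 3: [0, 1, 12, 15]; color 4: [10, 22].
(χ(G) = 4 ≤ 5.)

Yes, G is 5-colorable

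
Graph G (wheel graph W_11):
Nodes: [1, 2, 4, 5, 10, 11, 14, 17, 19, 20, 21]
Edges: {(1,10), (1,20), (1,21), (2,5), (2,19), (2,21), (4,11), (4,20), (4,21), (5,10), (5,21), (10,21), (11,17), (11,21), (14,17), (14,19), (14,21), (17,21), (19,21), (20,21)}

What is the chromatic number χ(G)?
χ(G) = 3

Clique number ω(G) = 3 (lower bound: χ ≥ ω).
The clique on [1, 10, 21] has size 3, forcing χ ≥ 3, and the coloring below uses 3 colors, so χ(G) = 3.
A valid 3-coloring: color 1: [21]; color 2: [1, 4, 5, 17, 19]; color 3: [2, 10, 11, 14, 20].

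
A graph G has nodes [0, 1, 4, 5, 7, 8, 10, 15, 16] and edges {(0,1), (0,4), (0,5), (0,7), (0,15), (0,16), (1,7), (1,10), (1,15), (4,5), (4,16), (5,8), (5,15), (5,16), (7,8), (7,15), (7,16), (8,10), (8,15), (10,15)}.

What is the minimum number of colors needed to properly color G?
Clique number ω(G) = 4 (lower bound: χ ≥ ω).
The clique on [0, 1, 7, 15] has size 4, forcing χ ≥ 4, and the coloring below uses 4 colors, so χ(G) = 4.
A valid 4-coloring: color 1: [4, 15]; color 2: [0, 10]; color 3: [5, 7]; color 4: [1, 8, 16].

χ(G) = 4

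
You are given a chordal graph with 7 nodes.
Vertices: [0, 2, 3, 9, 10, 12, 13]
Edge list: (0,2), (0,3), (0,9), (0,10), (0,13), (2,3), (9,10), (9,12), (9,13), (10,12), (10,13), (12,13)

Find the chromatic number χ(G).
χ(G) = 4

Clique number ω(G) = 4 (lower bound: χ ≥ ω).
The clique on [0, 9, 10, 13] has size 4, forcing χ ≥ 4, and the coloring below uses 4 colors, so χ(G) = 4.
A valid 4-coloring: color 1: [0, 12]; color 2: [2, 9]; color 3: [3, 10]; color 4: [13].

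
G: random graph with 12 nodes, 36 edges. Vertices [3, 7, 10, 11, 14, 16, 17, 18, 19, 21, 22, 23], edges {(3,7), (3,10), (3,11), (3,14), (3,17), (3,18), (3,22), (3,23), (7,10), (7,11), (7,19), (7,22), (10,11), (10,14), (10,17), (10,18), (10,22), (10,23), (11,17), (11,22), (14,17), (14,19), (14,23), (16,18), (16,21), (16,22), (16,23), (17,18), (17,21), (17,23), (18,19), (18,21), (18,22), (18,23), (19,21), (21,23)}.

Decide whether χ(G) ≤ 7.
Yes, G is 7-colorable

A valid 7-coloring: color 1: [10, 21]; color 2: [7, 14, 18]; color 3: [3, 16, 19]; color 4: [17, 22]; color 5: [11, 23].
(χ(G) = 5 ≤ 7.)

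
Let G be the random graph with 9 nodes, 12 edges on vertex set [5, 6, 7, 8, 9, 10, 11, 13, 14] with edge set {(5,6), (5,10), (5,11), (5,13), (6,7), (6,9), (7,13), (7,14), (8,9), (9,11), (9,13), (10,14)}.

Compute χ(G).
Clique number ω(G) = 2 (lower bound: χ ≥ ω).
Odd cycle [5, 10, 14, 7, 13] needs 3 colors (χ ≥ 3).
The coloring below uses 3 colors, so χ(G) = 3.
A valid 3-coloring: color 1: [5, 7, 9]; color 2: [6, 8, 10, 11, 13]; color 3: [14].

χ(G) = 3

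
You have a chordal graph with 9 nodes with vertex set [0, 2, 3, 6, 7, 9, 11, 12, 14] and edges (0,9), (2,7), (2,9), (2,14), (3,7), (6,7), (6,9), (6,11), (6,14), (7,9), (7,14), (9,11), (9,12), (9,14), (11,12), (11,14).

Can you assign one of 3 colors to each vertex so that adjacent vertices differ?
No, G is not 3-colorable

The clique on vertices [2, 7, 9, 14] has size 4 > 3, so it alone needs 4 colors.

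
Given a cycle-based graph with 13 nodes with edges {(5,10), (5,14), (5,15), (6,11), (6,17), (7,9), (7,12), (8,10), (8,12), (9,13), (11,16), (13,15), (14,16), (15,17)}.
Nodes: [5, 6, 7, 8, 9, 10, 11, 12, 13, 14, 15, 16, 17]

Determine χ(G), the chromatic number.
χ(G) = 3

Clique number ω(G) = 2 (lower bound: χ ≥ ω).
Odd cycle [5, 15, 17, 6, 11, 16, 14] needs 3 colors (χ ≥ 3).
The coloring below uses 3 colors, so χ(G) = 3.
A valid 3-coloring: color 1: [5, 7, 8, 13, 16, 17]; color 2: [6, 9, 10, 12, 14, 15]; color 3: [11].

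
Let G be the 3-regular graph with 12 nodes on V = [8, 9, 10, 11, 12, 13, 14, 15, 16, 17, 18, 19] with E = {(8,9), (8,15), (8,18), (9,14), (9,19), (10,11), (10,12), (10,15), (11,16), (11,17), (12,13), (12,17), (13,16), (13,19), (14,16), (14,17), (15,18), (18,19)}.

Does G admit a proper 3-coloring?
A valid 3-coloring: color 1: [9, 10, 13, 17, 18]; color 2: [12, 15, 16, 19]; color 3: [8, 11, 14].
(χ(G) = 3 ≤ 3.)

Yes, G is 3-colorable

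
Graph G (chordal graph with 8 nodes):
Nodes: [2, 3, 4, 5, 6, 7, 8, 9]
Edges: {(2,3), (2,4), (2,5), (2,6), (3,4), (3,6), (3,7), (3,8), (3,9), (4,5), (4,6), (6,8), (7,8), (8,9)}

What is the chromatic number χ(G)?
Clique number ω(G) = 4 (lower bound: χ ≥ ω).
The clique on [2, 3, 4, 6] has size 4, forcing χ ≥ 4, and the coloring below uses 4 colors, so χ(G) = 4.
A valid 4-coloring: color 1: [3, 5]; color 2: [2, 8]; color 3: [4, 7, 9]; color 4: [6].

χ(G) = 4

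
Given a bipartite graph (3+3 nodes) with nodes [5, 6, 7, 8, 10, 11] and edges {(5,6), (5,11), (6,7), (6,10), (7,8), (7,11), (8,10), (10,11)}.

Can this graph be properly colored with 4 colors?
Yes, G is 4-colorable

A valid 4-coloring: color 1: [5, 7, 10]; color 2: [6, 8, 11].
(χ(G) = 2 ≤ 4.)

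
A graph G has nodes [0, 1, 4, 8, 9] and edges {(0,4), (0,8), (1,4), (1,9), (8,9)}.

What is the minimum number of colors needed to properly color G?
Clique number ω(G) = 2 (lower bound: χ ≥ ω).
Odd cycle [8, 9, 1, 4, 0] needs 3 colors (χ ≥ 3).
The coloring below uses 3 colors, so χ(G) = 3.
A valid 3-coloring: color 1: [4, 8]; color 2: [0, 9]; color 3: [1].

χ(G) = 3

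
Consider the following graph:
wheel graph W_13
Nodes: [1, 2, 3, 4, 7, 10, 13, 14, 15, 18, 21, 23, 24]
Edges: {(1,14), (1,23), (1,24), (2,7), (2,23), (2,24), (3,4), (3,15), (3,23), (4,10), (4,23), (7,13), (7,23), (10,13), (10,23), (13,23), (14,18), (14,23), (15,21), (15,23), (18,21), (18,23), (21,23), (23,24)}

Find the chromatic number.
Clique number ω(G) = 3 (lower bound: χ ≥ ω).
The clique on [1, 23, 24] has size 3, forcing χ ≥ 3, and the coloring below uses 3 colors, so χ(G) = 3.
A valid 3-coloring: color 1: [23]; color 2: [1, 2, 4, 13, 15, 18]; color 3: [3, 7, 10, 14, 21, 24].

χ(G) = 3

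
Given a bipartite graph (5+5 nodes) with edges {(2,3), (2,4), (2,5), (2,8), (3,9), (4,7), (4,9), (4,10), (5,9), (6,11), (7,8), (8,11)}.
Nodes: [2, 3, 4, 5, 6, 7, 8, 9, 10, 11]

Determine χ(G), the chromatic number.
χ(G) = 2

Clique number ω(G) = 2 (lower bound: χ ≥ ω).
The graph is bipartite (no odd cycle), so 2 colors suffice: χ(G) = 2.
A valid 2-coloring: color 1: [3, 4, 5, 6, 8]; color 2: [2, 7, 9, 10, 11].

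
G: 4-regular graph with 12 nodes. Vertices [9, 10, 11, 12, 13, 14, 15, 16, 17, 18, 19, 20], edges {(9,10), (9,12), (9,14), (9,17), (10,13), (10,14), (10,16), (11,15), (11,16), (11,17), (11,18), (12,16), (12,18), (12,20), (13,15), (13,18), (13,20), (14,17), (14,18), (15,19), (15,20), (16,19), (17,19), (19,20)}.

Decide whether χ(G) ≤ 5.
Yes, G is 5-colorable

A valid 5-coloring: color 1: [10, 17, 18, 20]; color 2: [11, 12, 13, 14, 19]; color 3: [9, 15, 16].
(χ(G) = 3 ≤ 5.)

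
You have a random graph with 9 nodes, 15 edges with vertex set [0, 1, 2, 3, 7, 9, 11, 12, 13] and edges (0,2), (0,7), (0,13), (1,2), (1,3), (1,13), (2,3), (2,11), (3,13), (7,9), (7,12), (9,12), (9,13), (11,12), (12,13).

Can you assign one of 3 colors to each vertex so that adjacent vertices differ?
A valid 3-coloring: color 1: [2, 7, 13]; color 2: [0, 3, 12]; color 3: [1, 9, 11].
(χ(G) = 3 ≤ 3.)

Yes, G is 3-colorable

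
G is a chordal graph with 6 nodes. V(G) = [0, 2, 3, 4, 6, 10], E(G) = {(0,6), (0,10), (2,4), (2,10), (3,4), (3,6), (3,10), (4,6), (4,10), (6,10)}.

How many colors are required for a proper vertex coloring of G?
χ(G) = 4

Clique number ω(G) = 4 (lower bound: χ ≥ ω).
The clique on [3, 4, 6, 10] has size 4, forcing χ ≥ 4, and the coloring below uses 4 colors, so χ(G) = 4.
A valid 4-coloring: color 1: [10]; color 2: [2, 6]; color 3: [0, 4]; color 4: [3].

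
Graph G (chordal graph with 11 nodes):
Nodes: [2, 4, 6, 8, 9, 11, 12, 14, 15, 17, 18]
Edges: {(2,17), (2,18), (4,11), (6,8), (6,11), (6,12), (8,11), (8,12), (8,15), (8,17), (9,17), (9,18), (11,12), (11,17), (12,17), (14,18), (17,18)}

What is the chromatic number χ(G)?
Clique number ω(G) = 4 (lower bound: χ ≥ ω).
The clique on [6, 8, 11, 12] has size 4, forcing χ ≥ 4, and the coloring below uses 4 colors, so χ(G) = 4.
A valid 4-coloring: color 1: [4, 6, 14, 15, 17]; color 2: [8, 18]; color 3: [2, 9, 11]; color 4: [12].

χ(G) = 4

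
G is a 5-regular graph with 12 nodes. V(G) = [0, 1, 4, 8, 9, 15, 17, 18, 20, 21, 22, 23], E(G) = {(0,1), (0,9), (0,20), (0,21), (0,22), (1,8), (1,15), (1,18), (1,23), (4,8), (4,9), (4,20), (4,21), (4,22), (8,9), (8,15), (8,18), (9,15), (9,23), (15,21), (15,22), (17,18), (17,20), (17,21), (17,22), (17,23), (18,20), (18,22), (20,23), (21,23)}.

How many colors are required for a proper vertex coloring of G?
χ(G) = 3

Clique number ω(G) = 3 (lower bound: χ ≥ ω).
The clique on [4, 8, 9] has size 3, forcing χ ≥ 3, and the coloring below uses 3 colors, so χ(G) = 3.
A valid 3-coloring: color 1: [0, 4, 15, 18, 23]; color 2: [1, 9, 17]; color 3: [8, 20, 21, 22].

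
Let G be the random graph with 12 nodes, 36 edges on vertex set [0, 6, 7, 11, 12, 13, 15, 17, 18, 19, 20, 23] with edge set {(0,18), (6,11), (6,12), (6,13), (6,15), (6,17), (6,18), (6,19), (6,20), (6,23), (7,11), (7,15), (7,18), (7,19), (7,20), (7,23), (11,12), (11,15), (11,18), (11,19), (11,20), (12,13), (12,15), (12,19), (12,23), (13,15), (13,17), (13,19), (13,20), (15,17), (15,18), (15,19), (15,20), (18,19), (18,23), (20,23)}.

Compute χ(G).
χ(G) = 5

Clique number ω(G) = 5 (lower bound: χ ≥ ω).
The clique on [6, 11, 15, 18, 19] has size 5, forcing χ ≥ 5, and the coloring below uses 5 colors, so χ(G) = 5.
A valid 5-coloring: color 1: [0, 15, 23]; color 2: [6, 7]; color 3: [11, 13]; color 4: [12, 17, 18, 20]; color 5: [19].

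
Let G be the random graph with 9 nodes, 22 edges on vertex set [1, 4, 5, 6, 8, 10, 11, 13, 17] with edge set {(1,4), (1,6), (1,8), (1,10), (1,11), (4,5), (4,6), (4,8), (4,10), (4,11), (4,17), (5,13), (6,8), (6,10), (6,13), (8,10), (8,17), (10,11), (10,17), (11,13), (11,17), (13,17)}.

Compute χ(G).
Clique number ω(G) = 5 (lower bound: χ ≥ ω).
The clique on [1, 4, 6, 8, 10] has size 5, forcing χ ≥ 5, and the coloring below uses 5 colors, so χ(G) = 5.
A valid 5-coloring: color 1: [4, 13]; color 2: [5, 10]; color 3: [6, 17]; color 4: [1]; color 5: [8, 11].

χ(G) = 5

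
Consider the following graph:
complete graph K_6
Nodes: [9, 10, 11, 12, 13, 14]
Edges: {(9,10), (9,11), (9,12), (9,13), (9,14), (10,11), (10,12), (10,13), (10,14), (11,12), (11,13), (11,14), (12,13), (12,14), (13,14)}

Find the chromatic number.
χ(G) = 6

Clique number ω(G) = 6 (lower bound: χ ≥ ω).
The clique on [9, 10, 11, 12, 13, 14] has size 6, forcing χ ≥ 6, and the coloring below uses 6 colors, so χ(G) = 6.
A valid 6-coloring: color 1: [11]; color 2: [13]; color 3: [12]; color 4: [9]; color 5: [10]; color 6: [14].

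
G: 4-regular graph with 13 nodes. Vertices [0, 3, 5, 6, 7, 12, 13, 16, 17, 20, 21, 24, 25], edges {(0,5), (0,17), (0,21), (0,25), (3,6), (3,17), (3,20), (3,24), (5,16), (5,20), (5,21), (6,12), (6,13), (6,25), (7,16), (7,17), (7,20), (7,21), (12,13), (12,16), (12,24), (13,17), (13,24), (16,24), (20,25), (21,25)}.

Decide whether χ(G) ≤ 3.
A valid 3-coloring: color 1: [3, 5, 7, 12, 25]; color 2: [6, 17, 20, 21, 24]; color 3: [0, 13, 16].
(χ(G) = 3 ≤ 3.)

Yes, G is 3-colorable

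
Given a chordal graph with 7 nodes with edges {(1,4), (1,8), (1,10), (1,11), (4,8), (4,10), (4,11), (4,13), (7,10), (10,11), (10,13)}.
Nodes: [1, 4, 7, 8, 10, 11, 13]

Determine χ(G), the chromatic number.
χ(G) = 4

Clique number ω(G) = 4 (lower bound: χ ≥ ω).
The clique on [1, 4, 10, 11] has size 4, forcing χ ≥ 4, and the coloring below uses 4 colors, so χ(G) = 4.
A valid 4-coloring: color 1: [4, 7]; color 2: [8, 10]; color 3: [1, 13]; color 4: [11].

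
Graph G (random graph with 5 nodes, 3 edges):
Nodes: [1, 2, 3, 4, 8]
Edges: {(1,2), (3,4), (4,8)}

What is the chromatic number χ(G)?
Clique number ω(G) = 2 (lower bound: χ ≥ ω).
The graph is bipartite (no odd cycle), so 2 colors suffice: χ(G) = 2.
A valid 2-coloring: color 1: [2, 4]; color 2: [1, 3, 8].

χ(G) = 2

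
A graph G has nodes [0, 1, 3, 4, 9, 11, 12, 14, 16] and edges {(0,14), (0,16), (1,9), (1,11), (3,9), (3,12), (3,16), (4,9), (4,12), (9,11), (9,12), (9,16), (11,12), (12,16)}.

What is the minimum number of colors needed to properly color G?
χ(G) = 4

Clique number ω(G) = 4 (lower bound: χ ≥ ω).
The clique on [3, 9, 12, 16] has size 4, forcing χ ≥ 4, and the coloring below uses 4 colors, so χ(G) = 4.
A valid 4-coloring: color 1: [0, 9]; color 2: [1, 12, 14]; color 3: [4, 11, 16]; color 4: [3].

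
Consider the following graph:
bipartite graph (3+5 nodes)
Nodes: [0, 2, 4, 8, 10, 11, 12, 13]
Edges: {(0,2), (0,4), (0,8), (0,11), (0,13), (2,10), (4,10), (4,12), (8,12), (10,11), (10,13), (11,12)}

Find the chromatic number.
χ(G) = 2

Clique number ω(G) = 2 (lower bound: χ ≥ ω).
The graph is bipartite (no odd cycle), so 2 colors suffice: χ(G) = 2.
A valid 2-coloring: color 1: [0, 10, 12]; color 2: [2, 4, 8, 11, 13].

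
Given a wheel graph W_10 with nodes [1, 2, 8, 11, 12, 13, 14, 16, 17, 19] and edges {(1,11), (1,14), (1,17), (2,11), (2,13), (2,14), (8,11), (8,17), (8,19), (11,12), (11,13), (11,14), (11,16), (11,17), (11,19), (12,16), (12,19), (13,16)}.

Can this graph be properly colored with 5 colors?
A valid 5-coloring: color 1: [11]; color 2: [13, 14, 17, 19]; color 3: [1, 2, 8, 12]; color 4: [16].
(χ(G) = 4 ≤ 5.)

Yes, G is 5-colorable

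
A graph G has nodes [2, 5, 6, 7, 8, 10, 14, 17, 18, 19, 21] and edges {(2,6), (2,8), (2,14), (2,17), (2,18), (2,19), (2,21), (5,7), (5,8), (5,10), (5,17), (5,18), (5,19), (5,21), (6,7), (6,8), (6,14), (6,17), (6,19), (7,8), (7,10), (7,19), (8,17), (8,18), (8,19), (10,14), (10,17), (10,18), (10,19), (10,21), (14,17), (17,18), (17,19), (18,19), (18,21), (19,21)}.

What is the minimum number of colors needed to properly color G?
χ(G) = 5

Clique number ω(G) = 5 (lower bound: χ ≥ ω).
The clique on [2, 8, 17, 18, 19] has size 5, forcing χ ≥ 5, and the coloring below uses 5 colors, so χ(G) = 5.
A valid 5-coloring: color 1: [14, 19]; color 2: [7, 17, 21]; color 3: [8, 10]; color 4: [6, 18]; color 5: [2, 5].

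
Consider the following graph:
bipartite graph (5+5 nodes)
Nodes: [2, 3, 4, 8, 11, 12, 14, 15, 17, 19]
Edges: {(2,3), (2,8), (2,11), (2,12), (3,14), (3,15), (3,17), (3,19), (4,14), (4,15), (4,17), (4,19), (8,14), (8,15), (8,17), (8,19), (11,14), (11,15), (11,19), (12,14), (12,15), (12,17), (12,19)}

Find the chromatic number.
Clique number ω(G) = 2 (lower bound: χ ≥ ω).
The graph is bipartite (no odd cycle), so 2 colors suffice: χ(G) = 2.
A valid 2-coloring: color 1: [3, 4, 8, 11, 12]; color 2: [2, 14, 15, 17, 19].

χ(G) = 2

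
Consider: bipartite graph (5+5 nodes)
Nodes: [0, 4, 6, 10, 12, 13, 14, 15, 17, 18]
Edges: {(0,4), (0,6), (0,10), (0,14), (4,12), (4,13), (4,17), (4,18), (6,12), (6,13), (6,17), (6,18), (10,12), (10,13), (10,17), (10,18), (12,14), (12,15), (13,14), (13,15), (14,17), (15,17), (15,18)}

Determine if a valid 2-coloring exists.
Yes, G is 2-colorable

A valid 2-coloring: color 1: [4, 6, 10, 14, 15]; color 2: [0, 12, 13, 17, 18].
(χ(G) = 2 ≤ 2.)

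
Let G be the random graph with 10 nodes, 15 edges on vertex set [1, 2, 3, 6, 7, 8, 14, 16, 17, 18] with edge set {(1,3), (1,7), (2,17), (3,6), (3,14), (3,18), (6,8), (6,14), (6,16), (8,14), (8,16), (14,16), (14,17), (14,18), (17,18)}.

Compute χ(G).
Clique number ω(G) = 4 (lower bound: χ ≥ ω).
The clique on [6, 8, 14, 16] has size 4, forcing χ ≥ 4, and the coloring below uses 4 colors, so χ(G) = 4.
A valid 4-coloring: color 1: [1, 2, 14]; color 2: [3, 7, 16, 17]; color 3: [6, 18]; color 4: [8].

χ(G) = 4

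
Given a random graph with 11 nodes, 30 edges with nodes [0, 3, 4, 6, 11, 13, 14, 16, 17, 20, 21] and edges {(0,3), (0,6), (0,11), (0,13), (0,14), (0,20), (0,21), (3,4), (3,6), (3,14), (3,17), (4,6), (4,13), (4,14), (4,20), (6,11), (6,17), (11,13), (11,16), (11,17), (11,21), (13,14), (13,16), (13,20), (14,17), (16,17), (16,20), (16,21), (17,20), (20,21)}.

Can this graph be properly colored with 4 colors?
Yes, G is 4-colorable

A valid 4-coloring: color 1: [0, 4, 16]; color 2: [3, 11, 20]; color 3: [13, 17, 21]; color 4: [6, 14].
(χ(G) = 4 ≤ 4.)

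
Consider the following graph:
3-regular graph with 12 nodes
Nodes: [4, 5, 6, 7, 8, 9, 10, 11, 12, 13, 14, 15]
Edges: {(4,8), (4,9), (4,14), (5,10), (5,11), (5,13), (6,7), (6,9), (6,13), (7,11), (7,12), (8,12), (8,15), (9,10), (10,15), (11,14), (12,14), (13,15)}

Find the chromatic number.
χ(G) = 3

Clique number ω(G) = 2 (lower bound: χ ≥ ω).
Odd cycle [9, 10, 5, 13, 6] needs 3 colors (χ ≥ 3).
The coloring below uses 3 colors, so χ(G) = 3.
A valid 3-coloring: color 1: [7, 8, 10, 13, 14]; color 2: [9, 11, 12, 15]; color 3: [4, 5, 6].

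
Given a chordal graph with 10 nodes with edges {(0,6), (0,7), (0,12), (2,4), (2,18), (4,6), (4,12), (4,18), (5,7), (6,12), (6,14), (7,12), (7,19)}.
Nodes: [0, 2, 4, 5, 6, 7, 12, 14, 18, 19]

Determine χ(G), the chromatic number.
χ(G) = 3

Clique number ω(G) = 3 (lower bound: χ ≥ ω).
The clique on [0, 6, 12] has size 3, forcing χ ≥ 3, and the coloring below uses 3 colors, so χ(G) = 3.
A valid 3-coloring: color 1: [0, 4, 5, 14, 19]; color 2: [6, 7, 18]; color 3: [2, 12].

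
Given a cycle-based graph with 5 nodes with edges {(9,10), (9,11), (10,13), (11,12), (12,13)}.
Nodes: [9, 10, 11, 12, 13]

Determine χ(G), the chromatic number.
χ(G) = 3

Clique number ω(G) = 2 (lower bound: χ ≥ ω).
Odd cycle [11, 12, 13, 10, 9] needs 3 colors (χ ≥ 3).
The coloring below uses 3 colors, so χ(G) = 3.
A valid 3-coloring: color 1: [10, 11]; color 2: [9, 12]; color 3: [13].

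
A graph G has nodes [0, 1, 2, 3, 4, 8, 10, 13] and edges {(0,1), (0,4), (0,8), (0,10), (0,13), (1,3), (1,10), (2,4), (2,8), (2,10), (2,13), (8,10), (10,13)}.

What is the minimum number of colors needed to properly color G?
χ(G) = 3

Clique number ω(G) = 3 (lower bound: χ ≥ ω).
The clique on [0, 8, 10] has size 3, forcing χ ≥ 3, and the coloring below uses 3 colors, so χ(G) = 3.
A valid 3-coloring: color 1: [3, 4, 10]; color 2: [0, 2]; color 3: [1, 8, 13].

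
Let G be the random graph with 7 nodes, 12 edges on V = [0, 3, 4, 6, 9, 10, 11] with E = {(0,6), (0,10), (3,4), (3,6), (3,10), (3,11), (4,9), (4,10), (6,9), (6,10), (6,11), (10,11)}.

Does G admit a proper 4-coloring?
A valid 4-coloring: color 1: [4, 6]; color 2: [9, 10]; color 3: [0, 3]; color 4: [11].
(χ(G) = 4 ≤ 4.)

Yes, G is 4-colorable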